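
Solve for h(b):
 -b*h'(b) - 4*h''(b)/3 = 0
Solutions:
 h(b) = C1 + C2*erf(sqrt(6)*b/4)


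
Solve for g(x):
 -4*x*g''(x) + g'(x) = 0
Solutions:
 g(x) = C1 + C2*x^(5/4)


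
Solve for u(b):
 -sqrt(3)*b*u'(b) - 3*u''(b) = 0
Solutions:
 u(b) = C1 + C2*erf(sqrt(2)*3^(3/4)*b/6)


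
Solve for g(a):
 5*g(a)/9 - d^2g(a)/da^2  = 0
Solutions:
 g(a) = C1*exp(-sqrt(5)*a/3) + C2*exp(sqrt(5)*a/3)


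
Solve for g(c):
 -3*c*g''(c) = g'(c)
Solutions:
 g(c) = C1 + C2*c^(2/3)


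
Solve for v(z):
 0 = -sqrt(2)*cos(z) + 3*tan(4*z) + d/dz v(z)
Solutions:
 v(z) = C1 + 3*log(cos(4*z))/4 + sqrt(2)*sin(z)


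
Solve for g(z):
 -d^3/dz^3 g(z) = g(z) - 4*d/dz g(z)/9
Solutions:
 g(z) = C1*exp(z*(8*18^(1/3)/(sqrt(58281) + 243)^(1/3) + 12^(1/3)*(sqrt(58281) + 243)^(1/3))/36)*sin(2^(1/3)*3^(1/6)*z*(-2^(1/3)*3^(2/3)*(sqrt(58281) + 243)^(1/3) + 24/(sqrt(58281) + 243)^(1/3))/36) + C2*exp(z*(8*18^(1/3)/(sqrt(58281) + 243)^(1/3) + 12^(1/3)*(sqrt(58281) + 243)^(1/3))/36)*cos(2^(1/3)*3^(1/6)*z*(-2^(1/3)*3^(2/3)*(sqrt(58281) + 243)^(1/3) + 24/(sqrt(58281) + 243)^(1/3))/36) + C3*exp(-z*(8*18^(1/3)/(sqrt(58281) + 243)^(1/3) + 12^(1/3)*(sqrt(58281) + 243)^(1/3))/18)


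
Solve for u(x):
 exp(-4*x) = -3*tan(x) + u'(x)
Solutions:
 u(x) = C1 + 3*log(tan(x)^2 + 1)/2 - exp(-4*x)/4


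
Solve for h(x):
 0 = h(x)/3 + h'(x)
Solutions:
 h(x) = C1*exp(-x/3)


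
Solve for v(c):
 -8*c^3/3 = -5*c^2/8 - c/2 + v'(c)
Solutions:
 v(c) = C1 - 2*c^4/3 + 5*c^3/24 + c^2/4


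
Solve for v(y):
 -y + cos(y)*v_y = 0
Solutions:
 v(y) = C1 + Integral(y/cos(y), y)


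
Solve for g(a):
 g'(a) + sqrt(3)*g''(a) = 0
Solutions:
 g(a) = C1 + C2*exp(-sqrt(3)*a/3)


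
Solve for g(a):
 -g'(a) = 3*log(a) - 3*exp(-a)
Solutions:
 g(a) = C1 - 3*a*log(a) + 3*a - 3*exp(-a)


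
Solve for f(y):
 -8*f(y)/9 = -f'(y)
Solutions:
 f(y) = C1*exp(8*y/9)


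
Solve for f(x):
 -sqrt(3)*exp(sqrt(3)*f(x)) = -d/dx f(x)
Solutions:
 f(x) = sqrt(3)*(2*log(-1/(C1 + sqrt(3)*x)) - log(3))/6


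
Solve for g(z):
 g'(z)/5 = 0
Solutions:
 g(z) = C1


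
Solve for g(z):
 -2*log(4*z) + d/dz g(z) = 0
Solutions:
 g(z) = C1 + 2*z*log(z) - 2*z + z*log(16)


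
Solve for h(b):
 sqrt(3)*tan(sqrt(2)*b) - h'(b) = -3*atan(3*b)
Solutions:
 h(b) = C1 + 3*b*atan(3*b) - log(9*b^2 + 1)/2 - sqrt(6)*log(cos(sqrt(2)*b))/2


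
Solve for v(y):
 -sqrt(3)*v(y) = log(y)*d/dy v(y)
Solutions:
 v(y) = C1*exp(-sqrt(3)*li(y))


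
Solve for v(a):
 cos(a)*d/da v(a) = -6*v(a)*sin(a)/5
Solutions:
 v(a) = C1*cos(a)^(6/5)


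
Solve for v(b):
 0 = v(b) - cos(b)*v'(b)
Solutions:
 v(b) = C1*sqrt(sin(b) + 1)/sqrt(sin(b) - 1)


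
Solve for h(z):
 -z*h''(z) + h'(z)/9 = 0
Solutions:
 h(z) = C1 + C2*z^(10/9)


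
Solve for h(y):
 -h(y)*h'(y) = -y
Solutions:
 h(y) = -sqrt(C1 + y^2)
 h(y) = sqrt(C1 + y^2)


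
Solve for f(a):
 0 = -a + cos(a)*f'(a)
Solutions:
 f(a) = C1 + Integral(a/cos(a), a)


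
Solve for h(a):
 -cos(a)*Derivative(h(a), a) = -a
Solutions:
 h(a) = C1 + Integral(a/cos(a), a)


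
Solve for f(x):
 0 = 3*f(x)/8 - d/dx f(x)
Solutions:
 f(x) = C1*exp(3*x/8)


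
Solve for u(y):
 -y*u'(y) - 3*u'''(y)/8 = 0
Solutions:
 u(y) = C1 + Integral(C2*airyai(-2*3^(2/3)*y/3) + C3*airybi(-2*3^(2/3)*y/3), y)


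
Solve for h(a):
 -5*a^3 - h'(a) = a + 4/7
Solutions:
 h(a) = C1 - 5*a^4/4 - a^2/2 - 4*a/7


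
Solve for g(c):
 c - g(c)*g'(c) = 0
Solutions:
 g(c) = -sqrt(C1 + c^2)
 g(c) = sqrt(C1 + c^2)


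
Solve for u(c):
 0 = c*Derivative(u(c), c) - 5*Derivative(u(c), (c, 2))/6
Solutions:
 u(c) = C1 + C2*erfi(sqrt(15)*c/5)


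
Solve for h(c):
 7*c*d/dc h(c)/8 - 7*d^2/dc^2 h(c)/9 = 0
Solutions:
 h(c) = C1 + C2*erfi(3*c/4)


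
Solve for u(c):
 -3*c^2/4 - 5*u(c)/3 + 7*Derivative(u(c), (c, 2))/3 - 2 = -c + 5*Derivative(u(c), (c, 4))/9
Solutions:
 u(c) = C1*exp(-sqrt(10)*c*sqrt(21 - sqrt(141))/10) + C2*exp(sqrt(10)*c*sqrt(21 - sqrt(141))/10) + C3*exp(-sqrt(10)*c*sqrt(sqrt(141) + 21)/10) + C4*exp(sqrt(10)*c*sqrt(sqrt(141) + 21)/10) - 9*c^2/20 + 3*c/5 - 123/50


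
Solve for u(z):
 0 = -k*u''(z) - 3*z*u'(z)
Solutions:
 u(z) = C1 + C2*sqrt(k)*erf(sqrt(6)*z*sqrt(1/k)/2)


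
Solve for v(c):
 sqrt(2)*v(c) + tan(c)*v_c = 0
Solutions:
 v(c) = C1/sin(c)^(sqrt(2))


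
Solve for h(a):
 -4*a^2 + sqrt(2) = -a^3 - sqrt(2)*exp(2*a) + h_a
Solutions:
 h(a) = C1 + a^4/4 - 4*a^3/3 + sqrt(2)*a + sqrt(2)*exp(2*a)/2


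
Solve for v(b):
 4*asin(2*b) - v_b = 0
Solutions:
 v(b) = C1 + 4*b*asin(2*b) + 2*sqrt(1 - 4*b^2)


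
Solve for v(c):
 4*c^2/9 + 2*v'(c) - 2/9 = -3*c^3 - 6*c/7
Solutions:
 v(c) = C1 - 3*c^4/8 - 2*c^3/27 - 3*c^2/14 + c/9


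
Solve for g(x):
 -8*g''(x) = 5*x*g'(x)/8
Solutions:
 g(x) = C1 + C2*erf(sqrt(10)*x/16)


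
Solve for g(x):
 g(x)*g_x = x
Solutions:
 g(x) = -sqrt(C1 + x^2)
 g(x) = sqrt(C1 + x^2)


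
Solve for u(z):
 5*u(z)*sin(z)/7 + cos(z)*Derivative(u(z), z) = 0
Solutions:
 u(z) = C1*cos(z)^(5/7)


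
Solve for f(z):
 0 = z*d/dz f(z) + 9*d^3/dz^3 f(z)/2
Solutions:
 f(z) = C1 + Integral(C2*airyai(-6^(1/3)*z/3) + C3*airybi(-6^(1/3)*z/3), z)


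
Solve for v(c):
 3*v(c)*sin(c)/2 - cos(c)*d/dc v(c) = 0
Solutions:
 v(c) = C1/cos(c)^(3/2)


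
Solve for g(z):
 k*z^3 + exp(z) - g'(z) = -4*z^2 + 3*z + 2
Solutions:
 g(z) = C1 + k*z^4/4 + 4*z^3/3 - 3*z^2/2 - 2*z + exp(z)


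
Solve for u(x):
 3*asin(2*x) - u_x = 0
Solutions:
 u(x) = C1 + 3*x*asin(2*x) + 3*sqrt(1 - 4*x^2)/2


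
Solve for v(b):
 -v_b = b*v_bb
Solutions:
 v(b) = C1 + C2*log(b)


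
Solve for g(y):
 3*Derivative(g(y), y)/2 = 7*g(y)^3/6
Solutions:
 g(y) = -3*sqrt(2)*sqrt(-1/(C1 + 7*y))/2
 g(y) = 3*sqrt(2)*sqrt(-1/(C1 + 7*y))/2


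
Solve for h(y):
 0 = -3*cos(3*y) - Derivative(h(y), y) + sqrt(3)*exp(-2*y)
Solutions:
 h(y) = C1 - sin(3*y) - sqrt(3)*exp(-2*y)/2


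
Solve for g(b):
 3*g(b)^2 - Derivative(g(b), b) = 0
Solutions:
 g(b) = -1/(C1 + 3*b)


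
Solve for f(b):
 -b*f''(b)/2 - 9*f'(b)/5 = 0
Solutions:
 f(b) = C1 + C2/b^(13/5)


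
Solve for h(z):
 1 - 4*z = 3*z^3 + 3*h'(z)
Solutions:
 h(z) = C1 - z^4/4 - 2*z^2/3 + z/3


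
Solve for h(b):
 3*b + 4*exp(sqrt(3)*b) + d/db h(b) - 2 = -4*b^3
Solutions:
 h(b) = C1 - b^4 - 3*b^2/2 + 2*b - 4*sqrt(3)*exp(sqrt(3)*b)/3


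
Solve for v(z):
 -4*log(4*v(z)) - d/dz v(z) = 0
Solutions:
 Integral(1/(log(_y) + 2*log(2)), (_y, v(z)))/4 = C1 - z


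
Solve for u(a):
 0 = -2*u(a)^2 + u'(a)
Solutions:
 u(a) = -1/(C1 + 2*a)


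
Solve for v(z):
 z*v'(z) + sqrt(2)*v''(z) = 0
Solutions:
 v(z) = C1 + C2*erf(2^(1/4)*z/2)


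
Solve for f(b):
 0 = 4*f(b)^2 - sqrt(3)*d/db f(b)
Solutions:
 f(b) = -3/(C1 + 4*sqrt(3)*b)


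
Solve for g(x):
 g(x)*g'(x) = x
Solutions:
 g(x) = -sqrt(C1 + x^2)
 g(x) = sqrt(C1 + x^2)


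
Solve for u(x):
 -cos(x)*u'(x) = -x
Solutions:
 u(x) = C1 + Integral(x/cos(x), x)


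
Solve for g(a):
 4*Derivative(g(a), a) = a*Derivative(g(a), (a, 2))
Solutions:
 g(a) = C1 + C2*a^5


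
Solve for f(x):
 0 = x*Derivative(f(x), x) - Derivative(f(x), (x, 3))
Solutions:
 f(x) = C1 + Integral(C2*airyai(x) + C3*airybi(x), x)


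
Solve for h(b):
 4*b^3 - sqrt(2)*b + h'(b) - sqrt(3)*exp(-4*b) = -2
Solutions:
 h(b) = C1 - b^4 + sqrt(2)*b^2/2 - 2*b - sqrt(3)*exp(-4*b)/4


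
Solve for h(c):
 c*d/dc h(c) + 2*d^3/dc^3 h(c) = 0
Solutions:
 h(c) = C1 + Integral(C2*airyai(-2^(2/3)*c/2) + C3*airybi(-2^(2/3)*c/2), c)


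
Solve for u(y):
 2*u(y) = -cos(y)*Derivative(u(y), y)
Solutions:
 u(y) = C1*(sin(y) - 1)/(sin(y) + 1)


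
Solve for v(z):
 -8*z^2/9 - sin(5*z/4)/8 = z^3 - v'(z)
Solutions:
 v(z) = C1 + z^4/4 + 8*z^3/27 - cos(5*z/4)/10


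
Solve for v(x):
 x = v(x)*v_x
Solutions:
 v(x) = -sqrt(C1 + x^2)
 v(x) = sqrt(C1 + x^2)


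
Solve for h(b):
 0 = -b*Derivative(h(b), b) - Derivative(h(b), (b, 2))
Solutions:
 h(b) = C1 + C2*erf(sqrt(2)*b/2)


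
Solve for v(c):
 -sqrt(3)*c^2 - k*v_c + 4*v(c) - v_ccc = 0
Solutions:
 v(c) = C1*exp(c*(-k/(3*(sqrt(k^3/27 + 4) + 2)^(1/3)) + (sqrt(k^3/27 + 4) + 2)^(1/3))) + C2*exp(c*(-4*k/((-1 + sqrt(3)*I)*(sqrt(k^3/27 + 4) + 2)^(1/3)) - 3*(sqrt(k^3/27 + 4) + 2)^(1/3) + 3*sqrt(3)*I*(sqrt(k^3/27 + 4) + 2)^(1/3))/6) + C3*exp(c*(4*k/((1 + sqrt(3)*I)*(sqrt(k^3/27 + 4) + 2)^(1/3)) - 3*(sqrt(k^3/27 + 4) + 2)^(1/3) - 3*sqrt(3)*I*(sqrt(k^3/27 + 4) + 2)^(1/3))/6) + sqrt(3)*c^2/4 + sqrt(3)*c*k/8 + sqrt(3)*k^2/32


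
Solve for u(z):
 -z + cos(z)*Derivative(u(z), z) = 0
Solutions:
 u(z) = C1 + Integral(z/cos(z), z)


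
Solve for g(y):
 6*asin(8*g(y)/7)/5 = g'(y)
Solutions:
 Integral(1/asin(8*_y/7), (_y, g(y))) = C1 + 6*y/5


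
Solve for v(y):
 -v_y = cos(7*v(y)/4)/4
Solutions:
 y/4 - 2*log(sin(7*v(y)/4) - 1)/7 + 2*log(sin(7*v(y)/4) + 1)/7 = C1


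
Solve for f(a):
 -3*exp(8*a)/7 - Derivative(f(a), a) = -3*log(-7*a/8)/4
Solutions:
 f(a) = C1 + 3*a*log(-a)/4 + 3*a*(-3*log(2) - 1 + log(7))/4 - 3*exp(8*a)/56


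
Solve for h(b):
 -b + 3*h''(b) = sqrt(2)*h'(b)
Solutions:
 h(b) = C1 + C2*exp(sqrt(2)*b/3) - sqrt(2)*b^2/4 - 3*b/2


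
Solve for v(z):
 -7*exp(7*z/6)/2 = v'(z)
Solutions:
 v(z) = C1 - 3*exp(7*z/6)


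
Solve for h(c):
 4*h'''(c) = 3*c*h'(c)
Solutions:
 h(c) = C1 + Integral(C2*airyai(6^(1/3)*c/2) + C3*airybi(6^(1/3)*c/2), c)


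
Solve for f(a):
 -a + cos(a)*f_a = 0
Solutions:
 f(a) = C1 + Integral(a/cos(a), a)


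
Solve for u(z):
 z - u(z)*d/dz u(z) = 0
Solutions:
 u(z) = -sqrt(C1 + z^2)
 u(z) = sqrt(C1 + z^2)


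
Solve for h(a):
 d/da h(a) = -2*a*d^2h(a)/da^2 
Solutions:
 h(a) = C1 + C2*sqrt(a)


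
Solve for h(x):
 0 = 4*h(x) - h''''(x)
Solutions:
 h(x) = C1*exp(-sqrt(2)*x) + C2*exp(sqrt(2)*x) + C3*sin(sqrt(2)*x) + C4*cos(sqrt(2)*x)


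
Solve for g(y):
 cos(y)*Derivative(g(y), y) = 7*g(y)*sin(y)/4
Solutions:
 g(y) = C1/cos(y)^(7/4)


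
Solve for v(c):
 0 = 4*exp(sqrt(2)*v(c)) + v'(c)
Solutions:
 v(c) = sqrt(2)*(2*log(1/(C1 + 4*c)) - log(2))/4


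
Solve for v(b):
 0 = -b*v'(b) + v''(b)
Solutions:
 v(b) = C1 + C2*erfi(sqrt(2)*b/2)


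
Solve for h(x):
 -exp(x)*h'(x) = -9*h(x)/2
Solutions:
 h(x) = C1*exp(-9*exp(-x)/2)


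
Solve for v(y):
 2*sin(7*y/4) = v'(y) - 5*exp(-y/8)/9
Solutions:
 v(y) = C1 - 8*cos(7*y/4)/7 - 40*exp(-y/8)/9


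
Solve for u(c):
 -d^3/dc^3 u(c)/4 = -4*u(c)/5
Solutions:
 u(c) = C3*exp(2*2^(1/3)*5^(2/3)*c/5) + (C1*sin(2^(1/3)*sqrt(3)*5^(2/3)*c/5) + C2*cos(2^(1/3)*sqrt(3)*5^(2/3)*c/5))*exp(-2^(1/3)*5^(2/3)*c/5)


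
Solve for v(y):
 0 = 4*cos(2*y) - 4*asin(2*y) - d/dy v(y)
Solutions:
 v(y) = C1 - 4*y*asin(2*y) - 2*sqrt(1 - 4*y^2) + 2*sin(2*y)


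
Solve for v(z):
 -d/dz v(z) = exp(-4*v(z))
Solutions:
 v(z) = log(-I*(C1 - 4*z)^(1/4))
 v(z) = log(I*(C1 - 4*z)^(1/4))
 v(z) = log(-(C1 - 4*z)^(1/4))
 v(z) = log(C1 - 4*z)/4


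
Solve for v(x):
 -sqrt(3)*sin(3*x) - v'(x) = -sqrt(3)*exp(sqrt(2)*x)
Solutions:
 v(x) = C1 + sqrt(6)*exp(sqrt(2)*x)/2 + sqrt(3)*cos(3*x)/3


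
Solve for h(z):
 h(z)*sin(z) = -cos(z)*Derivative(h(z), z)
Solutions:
 h(z) = C1*cos(z)


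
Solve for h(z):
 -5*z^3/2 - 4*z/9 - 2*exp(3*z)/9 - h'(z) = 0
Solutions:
 h(z) = C1 - 5*z^4/8 - 2*z^2/9 - 2*exp(3*z)/27


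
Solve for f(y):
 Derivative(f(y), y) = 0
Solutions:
 f(y) = C1


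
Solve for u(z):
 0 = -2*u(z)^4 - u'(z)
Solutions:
 u(z) = (-3^(2/3) - 3*3^(1/6)*I)*(1/(C1 + 2*z))^(1/3)/6
 u(z) = (-3^(2/3) + 3*3^(1/6)*I)*(1/(C1 + 2*z))^(1/3)/6
 u(z) = (1/(C1 + 6*z))^(1/3)


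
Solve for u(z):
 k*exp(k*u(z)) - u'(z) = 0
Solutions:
 u(z) = Piecewise((log(-1/(C1*k + k^2*z))/k, Ne(k, 0)), (nan, True))
 u(z) = Piecewise((C1 + k*z, Eq(k, 0)), (nan, True))


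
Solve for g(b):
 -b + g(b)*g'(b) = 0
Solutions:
 g(b) = -sqrt(C1 + b^2)
 g(b) = sqrt(C1 + b^2)


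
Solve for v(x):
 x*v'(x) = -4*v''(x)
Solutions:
 v(x) = C1 + C2*erf(sqrt(2)*x/4)


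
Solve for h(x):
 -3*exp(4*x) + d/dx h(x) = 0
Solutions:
 h(x) = C1 + 3*exp(4*x)/4


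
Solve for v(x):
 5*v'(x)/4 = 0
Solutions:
 v(x) = C1


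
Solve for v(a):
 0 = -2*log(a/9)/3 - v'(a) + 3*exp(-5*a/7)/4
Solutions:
 v(a) = C1 - 2*a*log(a)/3 + 2*a*(1 + 2*log(3))/3 - 21*exp(-5*a/7)/20


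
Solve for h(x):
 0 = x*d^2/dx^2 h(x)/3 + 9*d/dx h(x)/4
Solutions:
 h(x) = C1 + C2/x^(23/4)


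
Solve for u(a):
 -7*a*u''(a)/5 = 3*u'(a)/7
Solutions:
 u(a) = C1 + C2*a^(34/49)


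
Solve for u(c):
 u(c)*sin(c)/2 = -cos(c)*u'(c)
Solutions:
 u(c) = C1*sqrt(cos(c))


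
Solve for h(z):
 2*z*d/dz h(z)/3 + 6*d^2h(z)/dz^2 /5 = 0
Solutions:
 h(z) = C1 + C2*erf(sqrt(10)*z/6)


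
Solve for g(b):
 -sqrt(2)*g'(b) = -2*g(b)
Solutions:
 g(b) = C1*exp(sqrt(2)*b)


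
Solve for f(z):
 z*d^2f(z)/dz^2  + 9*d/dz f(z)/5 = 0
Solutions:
 f(z) = C1 + C2/z^(4/5)


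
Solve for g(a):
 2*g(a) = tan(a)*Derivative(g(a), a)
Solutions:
 g(a) = C1*sin(a)^2


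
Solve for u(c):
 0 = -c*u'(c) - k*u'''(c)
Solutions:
 u(c) = C1 + Integral(C2*airyai(c*(-1/k)^(1/3)) + C3*airybi(c*(-1/k)^(1/3)), c)


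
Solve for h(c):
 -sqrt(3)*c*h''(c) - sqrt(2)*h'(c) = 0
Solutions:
 h(c) = C1 + C2*c^(1 - sqrt(6)/3)


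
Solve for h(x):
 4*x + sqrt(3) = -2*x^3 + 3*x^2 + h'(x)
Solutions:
 h(x) = C1 + x^4/2 - x^3 + 2*x^2 + sqrt(3)*x


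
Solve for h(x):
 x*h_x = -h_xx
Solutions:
 h(x) = C1 + C2*erf(sqrt(2)*x/2)


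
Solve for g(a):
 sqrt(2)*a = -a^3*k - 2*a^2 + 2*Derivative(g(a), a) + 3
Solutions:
 g(a) = C1 + a^4*k/8 + a^3/3 + sqrt(2)*a^2/4 - 3*a/2


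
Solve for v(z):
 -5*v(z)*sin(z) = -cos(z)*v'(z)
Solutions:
 v(z) = C1/cos(z)^5


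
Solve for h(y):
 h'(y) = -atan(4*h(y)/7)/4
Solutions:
 Integral(1/atan(4*_y/7), (_y, h(y))) = C1 - y/4


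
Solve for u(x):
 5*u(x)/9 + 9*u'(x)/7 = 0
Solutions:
 u(x) = C1*exp(-35*x/81)


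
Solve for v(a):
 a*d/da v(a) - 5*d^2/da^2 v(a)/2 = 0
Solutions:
 v(a) = C1 + C2*erfi(sqrt(5)*a/5)


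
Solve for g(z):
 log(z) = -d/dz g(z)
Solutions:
 g(z) = C1 - z*log(z) + z


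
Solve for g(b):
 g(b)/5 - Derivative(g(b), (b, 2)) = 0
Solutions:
 g(b) = C1*exp(-sqrt(5)*b/5) + C2*exp(sqrt(5)*b/5)


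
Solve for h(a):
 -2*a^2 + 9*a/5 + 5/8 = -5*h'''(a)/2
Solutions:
 h(a) = C1 + C2*a + C3*a^2 + a^5/75 - 3*a^4/100 - a^3/24


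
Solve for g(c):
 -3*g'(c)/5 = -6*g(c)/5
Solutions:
 g(c) = C1*exp(2*c)


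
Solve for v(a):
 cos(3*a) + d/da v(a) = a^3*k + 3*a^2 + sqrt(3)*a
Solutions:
 v(a) = C1 + a^4*k/4 + a^3 + sqrt(3)*a^2/2 - sin(3*a)/3


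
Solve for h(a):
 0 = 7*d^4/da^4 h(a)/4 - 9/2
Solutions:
 h(a) = C1 + C2*a + C3*a^2 + C4*a^3 + 3*a^4/28


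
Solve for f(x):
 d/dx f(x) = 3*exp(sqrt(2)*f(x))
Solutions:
 f(x) = sqrt(2)*(2*log(-1/(C1 + 3*x)) - log(2))/4


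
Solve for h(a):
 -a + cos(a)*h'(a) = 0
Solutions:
 h(a) = C1 + Integral(a/cos(a), a)


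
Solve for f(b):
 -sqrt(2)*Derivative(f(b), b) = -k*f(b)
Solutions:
 f(b) = C1*exp(sqrt(2)*b*k/2)


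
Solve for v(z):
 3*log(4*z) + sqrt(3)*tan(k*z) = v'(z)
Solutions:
 v(z) = C1 + 3*z*log(z) - 3*z + 6*z*log(2) + sqrt(3)*Piecewise((-log(cos(k*z))/k, Ne(k, 0)), (0, True))


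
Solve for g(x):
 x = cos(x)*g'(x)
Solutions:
 g(x) = C1 + Integral(x/cos(x), x)


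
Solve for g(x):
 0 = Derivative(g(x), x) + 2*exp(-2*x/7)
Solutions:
 g(x) = C1 + 7*exp(-2*x/7)


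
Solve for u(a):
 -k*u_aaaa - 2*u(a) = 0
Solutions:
 u(a) = C1*exp(-2^(1/4)*a*(-1/k)^(1/4)) + C2*exp(2^(1/4)*a*(-1/k)^(1/4)) + C3*exp(-2^(1/4)*I*a*(-1/k)^(1/4)) + C4*exp(2^(1/4)*I*a*(-1/k)^(1/4))


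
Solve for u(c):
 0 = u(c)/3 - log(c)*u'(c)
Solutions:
 u(c) = C1*exp(li(c)/3)


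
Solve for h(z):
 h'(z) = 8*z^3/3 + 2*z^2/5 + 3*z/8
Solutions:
 h(z) = C1 + 2*z^4/3 + 2*z^3/15 + 3*z^2/16


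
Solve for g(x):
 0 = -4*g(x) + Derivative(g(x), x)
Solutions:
 g(x) = C1*exp(4*x)


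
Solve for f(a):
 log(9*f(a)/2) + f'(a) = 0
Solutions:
 -Integral(1/(-log(_y) - 2*log(3) + log(2)), (_y, f(a))) = C1 - a


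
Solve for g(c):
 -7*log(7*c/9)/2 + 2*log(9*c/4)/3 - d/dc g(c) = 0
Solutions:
 g(c) = C1 - 17*c*log(c)/6 - 7*c*log(7)/2 - 4*c*log(2)/3 + 17*c/6 + 25*c*log(3)/3


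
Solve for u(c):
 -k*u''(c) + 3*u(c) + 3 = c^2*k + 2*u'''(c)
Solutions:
 u(c) = C1*exp(-c*(k^2/(k^3 + sqrt(-k^6 + (k^3 - 162)^2) - 162)^(1/3) + k + (k^3 + sqrt(-k^6 + (k^3 - 162)^2) - 162)^(1/3))/6) + C2*exp(c*(-4*k^2/((-1 + sqrt(3)*I)*(k^3 + sqrt(-k^6 + (k^3 - 162)^2) - 162)^(1/3)) - 2*k + (k^3 + sqrt(-k^6 + (k^3 - 162)^2) - 162)^(1/3) - sqrt(3)*I*(k^3 + sqrt(-k^6 + (k^3 - 162)^2) - 162)^(1/3))/12) + C3*exp(c*(4*k^2/((1 + sqrt(3)*I)*(k^3 + sqrt(-k^6 + (k^3 - 162)^2) - 162)^(1/3)) - 2*k + (k^3 + sqrt(-k^6 + (k^3 - 162)^2) - 162)^(1/3) + sqrt(3)*I*(k^3 + sqrt(-k^6 + (k^3 - 162)^2) - 162)^(1/3))/12) + c^2*k/3 + 2*k^2/9 - 1


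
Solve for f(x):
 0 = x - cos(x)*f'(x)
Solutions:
 f(x) = C1 + Integral(x/cos(x), x)


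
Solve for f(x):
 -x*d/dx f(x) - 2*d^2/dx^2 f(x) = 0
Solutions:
 f(x) = C1 + C2*erf(x/2)


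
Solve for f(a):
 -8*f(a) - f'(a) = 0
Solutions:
 f(a) = C1*exp(-8*a)


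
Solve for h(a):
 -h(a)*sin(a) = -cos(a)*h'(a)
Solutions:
 h(a) = C1/cos(a)


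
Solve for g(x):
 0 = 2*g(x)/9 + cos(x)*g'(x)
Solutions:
 g(x) = C1*(sin(x) - 1)^(1/9)/(sin(x) + 1)^(1/9)


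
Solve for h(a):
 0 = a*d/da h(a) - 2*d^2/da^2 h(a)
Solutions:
 h(a) = C1 + C2*erfi(a/2)


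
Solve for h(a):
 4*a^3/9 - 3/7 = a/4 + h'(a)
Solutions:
 h(a) = C1 + a^4/9 - a^2/8 - 3*a/7


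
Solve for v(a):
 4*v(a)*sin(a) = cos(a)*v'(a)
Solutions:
 v(a) = C1/cos(a)^4


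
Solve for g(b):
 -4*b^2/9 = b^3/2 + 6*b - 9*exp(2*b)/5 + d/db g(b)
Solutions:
 g(b) = C1 - b^4/8 - 4*b^3/27 - 3*b^2 + 9*exp(2*b)/10


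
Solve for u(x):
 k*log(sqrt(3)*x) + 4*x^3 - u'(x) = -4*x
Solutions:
 u(x) = C1 + k*x*log(x) - k*x + k*x*log(3)/2 + x^4 + 2*x^2


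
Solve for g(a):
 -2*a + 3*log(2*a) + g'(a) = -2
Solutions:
 g(a) = C1 + a^2 - 3*a*log(a) - a*log(8) + a


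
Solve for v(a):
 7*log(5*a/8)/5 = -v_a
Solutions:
 v(a) = C1 - 7*a*log(a)/5 - 7*a*log(5)/5 + 7*a/5 + 21*a*log(2)/5


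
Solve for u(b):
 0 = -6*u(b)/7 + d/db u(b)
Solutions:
 u(b) = C1*exp(6*b/7)


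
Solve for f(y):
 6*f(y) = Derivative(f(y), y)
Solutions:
 f(y) = C1*exp(6*y)


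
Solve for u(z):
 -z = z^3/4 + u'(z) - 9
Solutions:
 u(z) = C1 - z^4/16 - z^2/2 + 9*z


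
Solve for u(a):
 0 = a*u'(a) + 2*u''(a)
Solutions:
 u(a) = C1 + C2*erf(a/2)


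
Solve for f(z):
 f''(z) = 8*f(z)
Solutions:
 f(z) = C1*exp(-2*sqrt(2)*z) + C2*exp(2*sqrt(2)*z)


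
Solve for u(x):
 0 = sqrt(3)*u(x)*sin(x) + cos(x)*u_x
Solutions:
 u(x) = C1*cos(x)^(sqrt(3))


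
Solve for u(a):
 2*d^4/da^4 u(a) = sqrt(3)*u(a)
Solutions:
 u(a) = C1*exp(-2^(3/4)*3^(1/8)*a/2) + C2*exp(2^(3/4)*3^(1/8)*a/2) + C3*sin(2^(3/4)*3^(1/8)*a/2) + C4*cos(2^(3/4)*3^(1/8)*a/2)


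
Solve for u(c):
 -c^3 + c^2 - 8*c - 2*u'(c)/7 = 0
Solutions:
 u(c) = C1 - 7*c^4/8 + 7*c^3/6 - 14*c^2


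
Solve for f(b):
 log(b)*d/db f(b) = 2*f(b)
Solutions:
 f(b) = C1*exp(2*li(b))


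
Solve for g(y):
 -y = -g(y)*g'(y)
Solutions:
 g(y) = -sqrt(C1 + y^2)
 g(y) = sqrt(C1 + y^2)


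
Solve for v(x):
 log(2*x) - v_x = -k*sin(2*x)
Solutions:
 v(x) = C1 - k*cos(2*x)/2 + x*log(x) - x + x*log(2)


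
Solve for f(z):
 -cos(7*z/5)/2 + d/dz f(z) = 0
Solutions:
 f(z) = C1 + 5*sin(7*z/5)/14


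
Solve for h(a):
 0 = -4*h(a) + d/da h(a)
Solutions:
 h(a) = C1*exp(4*a)


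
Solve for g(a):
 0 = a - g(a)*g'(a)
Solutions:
 g(a) = -sqrt(C1 + a^2)
 g(a) = sqrt(C1 + a^2)


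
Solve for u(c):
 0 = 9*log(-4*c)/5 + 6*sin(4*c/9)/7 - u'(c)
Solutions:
 u(c) = C1 + 9*c*log(-c)/5 - 9*c/5 + 18*c*log(2)/5 - 27*cos(4*c/9)/14


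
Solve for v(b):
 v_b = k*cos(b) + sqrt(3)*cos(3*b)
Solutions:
 v(b) = C1 + k*sin(b) + sqrt(3)*sin(3*b)/3


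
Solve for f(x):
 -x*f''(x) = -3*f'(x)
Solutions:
 f(x) = C1 + C2*x^4


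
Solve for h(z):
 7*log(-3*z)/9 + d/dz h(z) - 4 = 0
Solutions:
 h(z) = C1 - 7*z*log(-z)/9 + z*(43 - 7*log(3))/9


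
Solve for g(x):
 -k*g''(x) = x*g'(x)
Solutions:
 g(x) = C1 + C2*sqrt(k)*erf(sqrt(2)*x*sqrt(1/k)/2)


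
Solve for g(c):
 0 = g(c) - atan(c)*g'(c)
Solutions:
 g(c) = C1*exp(Integral(1/atan(c), c))


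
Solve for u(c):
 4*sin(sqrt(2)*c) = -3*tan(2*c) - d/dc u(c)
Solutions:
 u(c) = C1 + 3*log(cos(2*c))/2 + 2*sqrt(2)*cos(sqrt(2)*c)


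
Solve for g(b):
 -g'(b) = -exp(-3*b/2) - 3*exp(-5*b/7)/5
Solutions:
 g(b) = C1 - 2*exp(-3*b/2)/3 - 21*exp(-5*b/7)/25


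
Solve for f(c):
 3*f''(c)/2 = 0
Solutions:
 f(c) = C1 + C2*c


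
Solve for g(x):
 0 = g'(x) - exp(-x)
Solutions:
 g(x) = C1 - exp(-x)


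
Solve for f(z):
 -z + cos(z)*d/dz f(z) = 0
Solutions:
 f(z) = C1 + Integral(z/cos(z), z)


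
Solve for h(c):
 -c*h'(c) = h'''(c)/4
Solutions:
 h(c) = C1 + Integral(C2*airyai(-2^(2/3)*c) + C3*airybi(-2^(2/3)*c), c)


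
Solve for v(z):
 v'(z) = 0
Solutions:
 v(z) = C1


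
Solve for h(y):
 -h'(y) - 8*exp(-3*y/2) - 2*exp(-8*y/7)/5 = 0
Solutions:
 h(y) = C1 + 16*exp(-3*y/2)/3 + 7*exp(-8*y/7)/20


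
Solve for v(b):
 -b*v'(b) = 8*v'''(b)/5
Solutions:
 v(b) = C1 + Integral(C2*airyai(-5^(1/3)*b/2) + C3*airybi(-5^(1/3)*b/2), b)


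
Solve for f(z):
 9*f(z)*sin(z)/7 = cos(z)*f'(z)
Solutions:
 f(z) = C1/cos(z)^(9/7)


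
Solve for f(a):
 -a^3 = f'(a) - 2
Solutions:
 f(a) = C1 - a^4/4 + 2*a


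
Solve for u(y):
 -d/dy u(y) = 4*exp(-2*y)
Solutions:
 u(y) = C1 + 2*exp(-2*y)


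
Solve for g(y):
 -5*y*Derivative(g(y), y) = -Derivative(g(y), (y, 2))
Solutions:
 g(y) = C1 + C2*erfi(sqrt(10)*y/2)


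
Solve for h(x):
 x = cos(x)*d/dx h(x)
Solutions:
 h(x) = C1 + Integral(x/cos(x), x)


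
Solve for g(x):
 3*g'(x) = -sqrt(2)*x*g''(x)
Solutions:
 g(x) = C1 + C2*x^(1 - 3*sqrt(2)/2)


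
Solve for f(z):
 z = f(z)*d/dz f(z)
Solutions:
 f(z) = -sqrt(C1 + z^2)
 f(z) = sqrt(C1 + z^2)


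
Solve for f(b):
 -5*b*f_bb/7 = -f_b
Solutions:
 f(b) = C1 + C2*b^(12/5)


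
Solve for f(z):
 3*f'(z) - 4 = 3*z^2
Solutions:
 f(z) = C1 + z^3/3 + 4*z/3


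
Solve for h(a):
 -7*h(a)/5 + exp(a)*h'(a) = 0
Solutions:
 h(a) = C1*exp(-7*exp(-a)/5)


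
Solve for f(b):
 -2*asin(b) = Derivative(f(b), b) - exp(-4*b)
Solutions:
 f(b) = C1 - 2*b*asin(b) - 2*sqrt(1 - b^2) - exp(-4*b)/4


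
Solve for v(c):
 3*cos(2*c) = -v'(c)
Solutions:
 v(c) = C1 - 3*sin(2*c)/2


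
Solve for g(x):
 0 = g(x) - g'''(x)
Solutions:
 g(x) = C3*exp(x) + (C1*sin(sqrt(3)*x/2) + C2*cos(sqrt(3)*x/2))*exp(-x/2)


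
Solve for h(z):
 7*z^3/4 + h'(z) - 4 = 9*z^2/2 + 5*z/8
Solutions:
 h(z) = C1 - 7*z^4/16 + 3*z^3/2 + 5*z^2/16 + 4*z


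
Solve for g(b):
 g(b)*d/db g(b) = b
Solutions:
 g(b) = -sqrt(C1 + b^2)
 g(b) = sqrt(C1 + b^2)


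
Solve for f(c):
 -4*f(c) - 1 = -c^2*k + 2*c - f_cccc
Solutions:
 f(c) = C1*exp(-sqrt(2)*c) + C2*exp(sqrt(2)*c) + C3*sin(sqrt(2)*c) + C4*cos(sqrt(2)*c) + c^2*k/4 - c/2 - 1/4


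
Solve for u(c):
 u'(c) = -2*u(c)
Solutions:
 u(c) = C1*exp(-2*c)


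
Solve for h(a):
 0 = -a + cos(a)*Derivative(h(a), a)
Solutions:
 h(a) = C1 + Integral(a/cos(a), a)


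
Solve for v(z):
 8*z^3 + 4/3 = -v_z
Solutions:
 v(z) = C1 - 2*z^4 - 4*z/3


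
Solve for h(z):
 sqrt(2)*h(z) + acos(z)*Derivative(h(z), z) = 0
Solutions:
 h(z) = C1*exp(-sqrt(2)*Integral(1/acos(z), z))


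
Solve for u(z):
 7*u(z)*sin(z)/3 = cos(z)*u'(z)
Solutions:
 u(z) = C1/cos(z)^(7/3)


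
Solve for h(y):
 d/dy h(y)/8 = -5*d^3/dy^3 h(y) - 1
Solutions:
 h(y) = C1 + C2*sin(sqrt(10)*y/20) + C3*cos(sqrt(10)*y/20) - 8*y


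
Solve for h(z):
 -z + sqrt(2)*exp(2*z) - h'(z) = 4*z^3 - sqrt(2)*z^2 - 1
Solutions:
 h(z) = C1 - z^4 + sqrt(2)*z^3/3 - z^2/2 + z + sqrt(2)*exp(2*z)/2


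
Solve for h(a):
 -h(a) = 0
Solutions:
 h(a) = 0


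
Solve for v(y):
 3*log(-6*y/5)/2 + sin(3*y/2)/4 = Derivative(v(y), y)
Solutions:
 v(y) = C1 + 3*y*log(-y)/2 - 2*y*log(5) - 3*y/2 + y*log(30)/2 + y*log(6) - cos(3*y/2)/6


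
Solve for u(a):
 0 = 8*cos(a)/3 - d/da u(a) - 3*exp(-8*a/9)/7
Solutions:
 u(a) = C1 + 8*sin(a)/3 + 27*exp(-8*a/9)/56


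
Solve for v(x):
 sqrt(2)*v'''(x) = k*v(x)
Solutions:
 v(x) = C1*exp(2^(5/6)*k^(1/3)*x/2) + C2*exp(2^(5/6)*k^(1/3)*x*(-1 + sqrt(3)*I)/4) + C3*exp(-2^(5/6)*k^(1/3)*x*(1 + sqrt(3)*I)/4)


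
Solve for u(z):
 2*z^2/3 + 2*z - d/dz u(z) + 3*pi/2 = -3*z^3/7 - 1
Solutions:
 u(z) = C1 + 3*z^4/28 + 2*z^3/9 + z^2 + z + 3*pi*z/2


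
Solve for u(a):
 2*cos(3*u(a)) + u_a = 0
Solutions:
 u(a) = -asin((C1 + exp(12*a))/(C1 - exp(12*a)))/3 + pi/3
 u(a) = asin((C1 + exp(12*a))/(C1 - exp(12*a)))/3


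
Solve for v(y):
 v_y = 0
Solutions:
 v(y) = C1


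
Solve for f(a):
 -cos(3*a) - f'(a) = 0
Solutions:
 f(a) = C1 - sin(3*a)/3


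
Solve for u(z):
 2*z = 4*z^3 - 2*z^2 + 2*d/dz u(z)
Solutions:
 u(z) = C1 - z^4/2 + z^3/3 + z^2/2


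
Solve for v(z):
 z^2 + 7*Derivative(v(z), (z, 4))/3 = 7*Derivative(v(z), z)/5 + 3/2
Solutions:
 v(z) = C1 + C4*exp(3^(1/3)*5^(2/3)*z/5) + 5*z^3/21 - 15*z/14 + (C2*sin(3^(5/6)*5^(2/3)*z/10) + C3*cos(3^(5/6)*5^(2/3)*z/10))*exp(-3^(1/3)*5^(2/3)*z/10)


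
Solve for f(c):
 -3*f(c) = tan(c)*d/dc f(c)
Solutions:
 f(c) = C1/sin(c)^3


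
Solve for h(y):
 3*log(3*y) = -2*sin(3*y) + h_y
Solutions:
 h(y) = C1 + 3*y*log(y) - 3*y + 3*y*log(3) - 2*cos(3*y)/3


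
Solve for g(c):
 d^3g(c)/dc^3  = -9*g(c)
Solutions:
 g(c) = C3*exp(-3^(2/3)*c) + (C1*sin(3*3^(1/6)*c/2) + C2*cos(3*3^(1/6)*c/2))*exp(3^(2/3)*c/2)


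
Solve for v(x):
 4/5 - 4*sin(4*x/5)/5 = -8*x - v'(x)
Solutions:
 v(x) = C1 - 4*x^2 - 4*x/5 - cos(4*x/5)


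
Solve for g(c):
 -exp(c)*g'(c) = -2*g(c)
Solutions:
 g(c) = C1*exp(-2*exp(-c))


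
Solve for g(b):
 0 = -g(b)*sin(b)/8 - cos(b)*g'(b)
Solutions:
 g(b) = C1*cos(b)^(1/8)


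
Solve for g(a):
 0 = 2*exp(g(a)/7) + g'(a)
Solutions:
 g(a) = 7*log(1/(C1 + 2*a)) + 7*log(7)


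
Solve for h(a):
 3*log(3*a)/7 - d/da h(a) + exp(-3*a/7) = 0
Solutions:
 h(a) = C1 + 3*a*log(a)/7 + 3*a*(-1 + log(3))/7 - 7*exp(-3*a/7)/3


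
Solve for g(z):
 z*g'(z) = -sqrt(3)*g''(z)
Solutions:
 g(z) = C1 + C2*erf(sqrt(2)*3^(3/4)*z/6)


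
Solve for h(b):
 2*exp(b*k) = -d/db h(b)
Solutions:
 h(b) = C1 - 2*exp(b*k)/k


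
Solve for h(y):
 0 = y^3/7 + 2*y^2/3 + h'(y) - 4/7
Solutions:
 h(y) = C1 - y^4/28 - 2*y^3/9 + 4*y/7


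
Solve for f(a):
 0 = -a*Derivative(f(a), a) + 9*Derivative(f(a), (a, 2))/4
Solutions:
 f(a) = C1 + C2*erfi(sqrt(2)*a/3)


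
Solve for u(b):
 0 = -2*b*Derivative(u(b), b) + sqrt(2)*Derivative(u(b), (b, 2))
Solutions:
 u(b) = C1 + C2*erfi(2^(3/4)*b/2)


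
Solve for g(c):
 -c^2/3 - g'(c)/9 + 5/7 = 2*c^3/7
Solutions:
 g(c) = C1 - 9*c^4/14 - c^3 + 45*c/7


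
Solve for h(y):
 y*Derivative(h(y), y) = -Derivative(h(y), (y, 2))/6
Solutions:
 h(y) = C1 + C2*erf(sqrt(3)*y)


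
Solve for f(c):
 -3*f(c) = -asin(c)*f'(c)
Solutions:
 f(c) = C1*exp(3*Integral(1/asin(c), c))


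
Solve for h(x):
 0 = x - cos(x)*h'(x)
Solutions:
 h(x) = C1 + Integral(x/cos(x), x)


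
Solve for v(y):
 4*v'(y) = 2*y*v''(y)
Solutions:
 v(y) = C1 + C2*y^3


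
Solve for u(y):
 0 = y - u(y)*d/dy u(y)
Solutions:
 u(y) = -sqrt(C1 + y^2)
 u(y) = sqrt(C1 + y^2)


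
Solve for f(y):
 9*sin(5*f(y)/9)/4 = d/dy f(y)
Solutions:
 -9*y/4 + 9*log(cos(5*f(y)/9) - 1)/10 - 9*log(cos(5*f(y)/9) + 1)/10 = C1


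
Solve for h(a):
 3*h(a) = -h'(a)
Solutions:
 h(a) = C1*exp(-3*a)


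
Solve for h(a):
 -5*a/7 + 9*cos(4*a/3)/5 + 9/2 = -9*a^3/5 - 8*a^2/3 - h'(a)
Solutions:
 h(a) = C1 - 9*a^4/20 - 8*a^3/9 + 5*a^2/14 - 9*a/2 - 27*sin(4*a/3)/20


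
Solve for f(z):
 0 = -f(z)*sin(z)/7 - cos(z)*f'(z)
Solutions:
 f(z) = C1*cos(z)^(1/7)


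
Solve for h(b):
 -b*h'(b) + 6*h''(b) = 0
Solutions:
 h(b) = C1 + C2*erfi(sqrt(3)*b/6)


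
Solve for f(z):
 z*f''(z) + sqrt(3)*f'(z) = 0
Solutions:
 f(z) = C1 + C2*z^(1 - sqrt(3))


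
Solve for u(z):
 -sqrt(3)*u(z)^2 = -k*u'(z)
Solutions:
 u(z) = -k/(C1*k + sqrt(3)*z)


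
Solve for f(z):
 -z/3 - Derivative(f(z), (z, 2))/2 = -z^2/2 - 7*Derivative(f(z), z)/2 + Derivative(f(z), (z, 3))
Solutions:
 f(z) = C1 + C2*exp(z*(-1 + sqrt(57))/4) + C3*exp(-z*(1 + sqrt(57))/4) - z^3/21 + 4*z^2/147 - 76*z/1029


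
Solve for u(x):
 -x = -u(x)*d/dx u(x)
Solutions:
 u(x) = -sqrt(C1 + x^2)
 u(x) = sqrt(C1 + x^2)


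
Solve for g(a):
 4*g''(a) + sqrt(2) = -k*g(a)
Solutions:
 g(a) = C1*exp(-a*sqrt(-k)/2) + C2*exp(a*sqrt(-k)/2) - sqrt(2)/k


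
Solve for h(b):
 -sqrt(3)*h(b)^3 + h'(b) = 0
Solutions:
 h(b) = -sqrt(2)*sqrt(-1/(C1 + sqrt(3)*b))/2
 h(b) = sqrt(2)*sqrt(-1/(C1 + sqrt(3)*b))/2


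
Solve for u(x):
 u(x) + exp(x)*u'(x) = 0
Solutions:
 u(x) = C1*exp(exp(-x))


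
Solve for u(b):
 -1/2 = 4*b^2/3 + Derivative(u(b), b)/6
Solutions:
 u(b) = C1 - 8*b^3/3 - 3*b


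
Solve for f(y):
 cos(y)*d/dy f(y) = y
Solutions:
 f(y) = C1 + Integral(y/cos(y), y)


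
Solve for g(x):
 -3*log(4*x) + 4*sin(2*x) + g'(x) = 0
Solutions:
 g(x) = C1 + 3*x*log(x) - 3*x + 6*x*log(2) + 2*cos(2*x)


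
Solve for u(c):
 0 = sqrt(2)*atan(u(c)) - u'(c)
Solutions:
 Integral(1/atan(_y), (_y, u(c))) = C1 + sqrt(2)*c


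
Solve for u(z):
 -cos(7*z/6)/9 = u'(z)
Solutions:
 u(z) = C1 - 2*sin(7*z/6)/21


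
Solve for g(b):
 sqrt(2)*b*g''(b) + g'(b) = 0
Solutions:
 g(b) = C1 + C2*b^(1 - sqrt(2)/2)


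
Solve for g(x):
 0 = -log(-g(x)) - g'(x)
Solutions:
 -li(-g(x)) = C1 - x


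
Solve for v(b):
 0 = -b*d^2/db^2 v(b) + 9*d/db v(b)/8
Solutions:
 v(b) = C1 + C2*b^(17/8)


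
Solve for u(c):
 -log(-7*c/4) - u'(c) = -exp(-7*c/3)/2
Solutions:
 u(c) = C1 - c*log(-c) + c*(-log(7) + 1 + 2*log(2)) - 3*exp(-7*c/3)/14


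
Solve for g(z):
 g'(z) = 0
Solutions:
 g(z) = C1


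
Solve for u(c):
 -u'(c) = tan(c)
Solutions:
 u(c) = C1 + log(cos(c))


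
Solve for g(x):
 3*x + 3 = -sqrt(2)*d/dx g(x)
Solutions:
 g(x) = C1 - 3*sqrt(2)*x^2/4 - 3*sqrt(2)*x/2


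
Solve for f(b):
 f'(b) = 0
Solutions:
 f(b) = C1


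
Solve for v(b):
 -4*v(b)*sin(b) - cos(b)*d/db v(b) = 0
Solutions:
 v(b) = C1*cos(b)^4


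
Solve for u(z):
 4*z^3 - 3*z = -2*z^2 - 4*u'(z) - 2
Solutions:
 u(z) = C1 - z^4/4 - z^3/6 + 3*z^2/8 - z/2


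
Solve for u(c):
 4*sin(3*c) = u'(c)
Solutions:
 u(c) = C1 - 4*cos(3*c)/3


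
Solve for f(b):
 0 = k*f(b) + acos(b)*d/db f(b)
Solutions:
 f(b) = C1*exp(-k*Integral(1/acos(b), b))


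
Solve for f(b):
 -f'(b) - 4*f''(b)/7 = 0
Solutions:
 f(b) = C1 + C2*exp(-7*b/4)


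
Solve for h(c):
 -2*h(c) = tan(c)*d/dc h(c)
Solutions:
 h(c) = C1/sin(c)^2


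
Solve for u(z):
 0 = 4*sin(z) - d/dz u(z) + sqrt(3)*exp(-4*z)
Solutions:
 u(z) = C1 - 4*cos(z) - sqrt(3)*exp(-4*z)/4


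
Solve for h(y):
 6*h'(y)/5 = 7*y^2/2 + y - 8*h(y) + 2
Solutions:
 h(y) = C1*exp(-20*y/3) + 7*y^2/16 - y/160 + 803/3200


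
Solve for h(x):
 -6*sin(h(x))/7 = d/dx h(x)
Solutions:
 6*x/7 + log(cos(h(x)) - 1)/2 - log(cos(h(x)) + 1)/2 = C1


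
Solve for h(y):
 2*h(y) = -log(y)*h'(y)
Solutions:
 h(y) = C1*exp(-2*li(y))


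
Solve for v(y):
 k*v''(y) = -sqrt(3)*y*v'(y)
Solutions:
 v(y) = C1 + C2*sqrt(k)*erf(sqrt(2)*3^(1/4)*y*sqrt(1/k)/2)


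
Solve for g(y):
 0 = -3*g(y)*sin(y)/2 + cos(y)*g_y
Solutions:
 g(y) = C1/cos(y)^(3/2)


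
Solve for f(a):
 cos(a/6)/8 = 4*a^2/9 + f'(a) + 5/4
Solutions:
 f(a) = C1 - 4*a^3/27 - 5*a/4 + 3*sin(a/6)/4


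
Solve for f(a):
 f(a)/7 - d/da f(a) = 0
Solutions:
 f(a) = C1*exp(a/7)


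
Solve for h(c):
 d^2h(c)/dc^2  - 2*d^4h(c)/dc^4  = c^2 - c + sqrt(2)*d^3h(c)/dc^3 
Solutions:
 h(c) = C1 + C2*c + C3*exp(c*(-sqrt(2) + sqrt(10))/4) + C4*exp(-c*(sqrt(2) + sqrt(10))/4) + c^4/12 + c^3*(-1 + 2*sqrt(2))/6 + c^2*(4 - sqrt(2)/2)


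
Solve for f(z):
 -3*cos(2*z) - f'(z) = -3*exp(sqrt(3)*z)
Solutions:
 f(z) = C1 + sqrt(3)*exp(sqrt(3)*z) - 3*sin(2*z)/2


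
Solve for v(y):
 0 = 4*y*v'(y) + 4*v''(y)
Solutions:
 v(y) = C1 + C2*erf(sqrt(2)*y/2)


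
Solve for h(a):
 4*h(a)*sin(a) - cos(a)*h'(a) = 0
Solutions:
 h(a) = C1/cos(a)^4


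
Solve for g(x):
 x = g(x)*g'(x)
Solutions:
 g(x) = -sqrt(C1 + x^2)
 g(x) = sqrt(C1 + x^2)


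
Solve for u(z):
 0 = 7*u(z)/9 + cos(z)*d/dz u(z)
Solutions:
 u(z) = C1*(sin(z) - 1)^(7/18)/(sin(z) + 1)^(7/18)


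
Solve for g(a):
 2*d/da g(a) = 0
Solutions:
 g(a) = C1


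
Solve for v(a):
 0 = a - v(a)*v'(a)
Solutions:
 v(a) = -sqrt(C1 + a^2)
 v(a) = sqrt(C1 + a^2)


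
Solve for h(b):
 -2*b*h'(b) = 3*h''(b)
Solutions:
 h(b) = C1 + C2*erf(sqrt(3)*b/3)


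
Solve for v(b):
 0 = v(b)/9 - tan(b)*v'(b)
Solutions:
 v(b) = C1*sin(b)^(1/9)


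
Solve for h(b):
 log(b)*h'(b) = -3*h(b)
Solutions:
 h(b) = C1*exp(-3*li(b))


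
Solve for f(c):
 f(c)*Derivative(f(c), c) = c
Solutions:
 f(c) = -sqrt(C1 + c^2)
 f(c) = sqrt(C1 + c^2)


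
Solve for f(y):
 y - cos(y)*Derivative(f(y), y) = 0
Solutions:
 f(y) = C1 + Integral(y/cos(y), y)


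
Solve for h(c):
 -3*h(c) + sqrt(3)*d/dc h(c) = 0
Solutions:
 h(c) = C1*exp(sqrt(3)*c)


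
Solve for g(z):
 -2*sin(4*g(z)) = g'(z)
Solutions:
 g(z) = -acos((-C1 - exp(16*z))/(C1 - exp(16*z)))/4 + pi/2
 g(z) = acos((-C1 - exp(16*z))/(C1 - exp(16*z)))/4


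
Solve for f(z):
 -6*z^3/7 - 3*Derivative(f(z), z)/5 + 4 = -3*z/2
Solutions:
 f(z) = C1 - 5*z^4/14 + 5*z^2/4 + 20*z/3


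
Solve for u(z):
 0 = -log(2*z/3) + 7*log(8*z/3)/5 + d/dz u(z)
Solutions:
 u(z) = C1 - 2*z*log(z)/5 - 16*z*log(2)/5 + 2*z/5 + 2*z*log(3)/5


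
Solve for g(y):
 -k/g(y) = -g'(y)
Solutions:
 g(y) = -sqrt(C1 + 2*k*y)
 g(y) = sqrt(C1 + 2*k*y)


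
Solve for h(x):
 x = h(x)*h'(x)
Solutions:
 h(x) = -sqrt(C1 + x^2)
 h(x) = sqrt(C1 + x^2)


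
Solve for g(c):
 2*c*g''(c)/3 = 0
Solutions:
 g(c) = C1 + C2*c


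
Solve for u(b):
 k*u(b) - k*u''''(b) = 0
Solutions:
 u(b) = C1*exp(-b) + C2*exp(b) + C3*sin(b) + C4*cos(b)


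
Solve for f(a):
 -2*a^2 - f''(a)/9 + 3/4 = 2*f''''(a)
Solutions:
 f(a) = C1 + C2*a + C3*sin(sqrt(2)*a/6) + C4*cos(sqrt(2)*a/6) - 3*a^4/2 + 2619*a^2/8


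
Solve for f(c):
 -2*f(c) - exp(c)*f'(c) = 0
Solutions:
 f(c) = C1*exp(2*exp(-c))


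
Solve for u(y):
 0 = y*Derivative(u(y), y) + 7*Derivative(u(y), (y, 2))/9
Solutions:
 u(y) = C1 + C2*erf(3*sqrt(14)*y/14)


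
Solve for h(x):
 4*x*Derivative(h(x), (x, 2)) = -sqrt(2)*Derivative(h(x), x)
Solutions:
 h(x) = C1 + C2*x^(1 - sqrt(2)/4)


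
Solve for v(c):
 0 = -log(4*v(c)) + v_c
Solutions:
 -Integral(1/(log(_y) + 2*log(2)), (_y, v(c))) = C1 - c


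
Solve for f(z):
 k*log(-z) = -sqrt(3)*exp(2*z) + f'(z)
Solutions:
 f(z) = C1 + k*z*log(-z) - k*z + sqrt(3)*exp(2*z)/2


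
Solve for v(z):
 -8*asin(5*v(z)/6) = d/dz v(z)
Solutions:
 Integral(1/asin(5*_y/6), (_y, v(z))) = C1 - 8*z


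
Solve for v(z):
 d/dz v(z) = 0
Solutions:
 v(z) = C1


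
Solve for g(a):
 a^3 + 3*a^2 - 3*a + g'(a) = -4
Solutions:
 g(a) = C1 - a^4/4 - a^3 + 3*a^2/2 - 4*a


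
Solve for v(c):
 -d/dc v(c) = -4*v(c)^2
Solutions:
 v(c) = -1/(C1 + 4*c)


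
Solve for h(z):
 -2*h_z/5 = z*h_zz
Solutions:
 h(z) = C1 + C2*z^(3/5)


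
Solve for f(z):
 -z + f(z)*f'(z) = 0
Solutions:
 f(z) = -sqrt(C1 + z^2)
 f(z) = sqrt(C1 + z^2)


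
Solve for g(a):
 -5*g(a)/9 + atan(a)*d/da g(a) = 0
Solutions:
 g(a) = C1*exp(5*Integral(1/atan(a), a)/9)


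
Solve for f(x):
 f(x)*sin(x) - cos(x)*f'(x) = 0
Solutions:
 f(x) = C1/cos(x)


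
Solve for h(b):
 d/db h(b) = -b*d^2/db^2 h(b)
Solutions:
 h(b) = C1 + C2*log(b)


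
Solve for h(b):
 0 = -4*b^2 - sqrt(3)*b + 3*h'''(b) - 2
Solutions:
 h(b) = C1 + C2*b + C3*b^2 + b^5/45 + sqrt(3)*b^4/72 + b^3/9


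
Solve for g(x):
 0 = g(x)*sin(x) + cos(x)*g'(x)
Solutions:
 g(x) = C1*cos(x)


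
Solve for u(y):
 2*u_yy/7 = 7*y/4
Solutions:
 u(y) = C1 + C2*y + 49*y^3/48


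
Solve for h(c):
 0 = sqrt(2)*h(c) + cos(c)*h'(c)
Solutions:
 h(c) = C1*(sin(c) - 1)^(sqrt(2)/2)/(sin(c) + 1)^(sqrt(2)/2)


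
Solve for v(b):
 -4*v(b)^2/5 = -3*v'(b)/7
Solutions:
 v(b) = -15/(C1 + 28*b)


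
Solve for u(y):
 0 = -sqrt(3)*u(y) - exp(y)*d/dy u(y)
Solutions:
 u(y) = C1*exp(sqrt(3)*exp(-y))


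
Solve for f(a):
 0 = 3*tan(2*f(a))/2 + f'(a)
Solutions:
 f(a) = -asin(C1*exp(-3*a))/2 + pi/2
 f(a) = asin(C1*exp(-3*a))/2


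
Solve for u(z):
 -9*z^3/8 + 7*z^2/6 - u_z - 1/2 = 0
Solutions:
 u(z) = C1 - 9*z^4/32 + 7*z^3/18 - z/2


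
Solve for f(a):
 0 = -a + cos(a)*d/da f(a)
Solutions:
 f(a) = C1 + Integral(a/cos(a), a)


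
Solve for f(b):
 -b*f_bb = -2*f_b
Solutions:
 f(b) = C1 + C2*b^3


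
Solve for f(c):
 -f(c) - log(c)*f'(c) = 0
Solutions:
 f(c) = C1*exp(-li(c))


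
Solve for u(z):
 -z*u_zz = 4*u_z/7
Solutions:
 u(z) = C1 + C2*z^(3/7)


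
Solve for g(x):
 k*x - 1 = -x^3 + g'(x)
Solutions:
 g(x) = C1 + k*x^2/2 + x^4/4 - x


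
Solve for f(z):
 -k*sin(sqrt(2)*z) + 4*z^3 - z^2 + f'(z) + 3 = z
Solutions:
 f(z) = C1 - sqrt(2)*k*cos(sqrt(2)*z)/2 - z^4 + z^3/3 + z^2/2 - 3*z


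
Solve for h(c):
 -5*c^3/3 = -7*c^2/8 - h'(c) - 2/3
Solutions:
 h(c) = C1 + 5*c^4/12 - 7*c^3/24 - 2*c/3


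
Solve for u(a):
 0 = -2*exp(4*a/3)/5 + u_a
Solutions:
 u(a) = C1 + 3*exp(4*a/3)/10


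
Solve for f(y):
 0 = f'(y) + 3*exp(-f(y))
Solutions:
 f(y) = log(C1 - 3*y)


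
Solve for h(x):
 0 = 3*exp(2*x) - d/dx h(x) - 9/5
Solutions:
 h(x) = C1 - 9*x/5 + 3*exp(2*x)/2


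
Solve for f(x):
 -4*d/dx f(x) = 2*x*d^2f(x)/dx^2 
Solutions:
 f(x) = C1 + C2/x


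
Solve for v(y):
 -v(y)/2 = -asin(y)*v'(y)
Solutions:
 v(y) = C1*exp(Integral(1/asin(y), y)/2)


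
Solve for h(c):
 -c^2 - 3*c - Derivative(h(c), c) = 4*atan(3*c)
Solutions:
 h(c) = C1 - c^3/3 - 3*c^2/2 - 4*c*atan(3*c) + 2*log(9*c^2 + 1)/3


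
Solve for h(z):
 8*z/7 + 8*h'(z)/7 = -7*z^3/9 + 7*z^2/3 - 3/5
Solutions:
 h(z) = C1 - 49*z^4/288 + 49*z^3/72 - z^2/2 - 21*z/40


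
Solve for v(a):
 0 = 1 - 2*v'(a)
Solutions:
 v(a) = C1 + a/2


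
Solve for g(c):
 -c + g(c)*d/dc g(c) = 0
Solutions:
 g(c) = -sqrt(C1 + c^2)
 g(c) = sqrt(C1 + c^2)


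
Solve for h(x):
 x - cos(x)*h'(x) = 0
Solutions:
 h(x) = C1 + Integral(x/cos(x), x)


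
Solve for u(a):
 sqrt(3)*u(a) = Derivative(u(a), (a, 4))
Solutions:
 u(a) = C1*exp(-3^(1/8)*a) + C2*exp(3^(1/8)*a) + C3*sin(3^(1/8)*a) + C4*cos(3^(1/8)*a)


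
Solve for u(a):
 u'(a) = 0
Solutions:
 u(a) = C1


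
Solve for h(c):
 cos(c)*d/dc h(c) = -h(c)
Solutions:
 h(c) = C1*sqrt(sin(c) - 1)/sqrt(sin(c) + 1)


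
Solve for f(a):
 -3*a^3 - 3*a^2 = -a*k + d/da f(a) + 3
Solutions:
 f(a) = C1 - 3*a^4/4 - a^3 + a^2*k/2 - 3*a


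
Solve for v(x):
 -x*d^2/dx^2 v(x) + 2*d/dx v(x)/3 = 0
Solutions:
 v(x) = C1 + C2*x^(5/3)
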